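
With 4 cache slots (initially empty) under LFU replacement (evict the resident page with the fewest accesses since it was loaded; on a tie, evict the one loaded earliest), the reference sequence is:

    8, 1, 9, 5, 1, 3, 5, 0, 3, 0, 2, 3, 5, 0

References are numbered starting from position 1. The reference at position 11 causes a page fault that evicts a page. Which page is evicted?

1

pos 1: 8 -> miss, frames [8]
pos 2: 1 -> miss, frames [8, 1]
pos 3: 9 -> miss, frames [8, 1, 9]
pos 4: 5 -> miss, frames [8, 1, 9, 5]
pos 5: 1 -> hit
pos 6: 3 -> miss, evict 8, frames [1, 9, 5, 3]
pos 7: 5 -> hit
pos 8: 0 -> miss, evict 9, frames [1, 5, 3, 0]
pos 9: 3 -> hit
pos 10: 0 -> hit
pos 11: 2 -> miss, evict 1, frames [5, 3, 0, 2]
At position 11, page 1 is evicted.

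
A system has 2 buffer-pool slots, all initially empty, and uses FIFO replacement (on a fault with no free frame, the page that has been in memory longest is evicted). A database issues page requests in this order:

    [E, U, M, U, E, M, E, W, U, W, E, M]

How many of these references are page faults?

E -> fault, frames [E]
U -> fault, frames [E, U]
M -> fault, evict E, frames [U, M]
U -> hit
E -> fault, evict U, frames [M, E]
M -> hit
E -> hit
W -> fault, evict M, frames [E, W]
U -> fault, evict E, frames [W, U]
W -> hit
E -> fault, evict W, frames [U, E]
M -> fault, evict U, frames [E, M]
Page faults: 8.

8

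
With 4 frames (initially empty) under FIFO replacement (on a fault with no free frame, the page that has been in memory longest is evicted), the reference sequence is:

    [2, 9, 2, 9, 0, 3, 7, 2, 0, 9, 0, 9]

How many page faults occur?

2 → miss, frames {2}
9 → miss, frames {2,9}
2 → hit
9 → hit
0 → miss, frames {2,9,0}
3 → miss, frames {2,9,0,3}
7 → miss, evict 2, frames {9,0,3,7}
2 → miss, evict 9, frames {0,3,7,2}
0 → hit
9 → miss, evict 0, frames {3,7,2,9}
0 → miss, evict 3, frames {7,2,9,0}
9 → hit
Page faults: 8.

8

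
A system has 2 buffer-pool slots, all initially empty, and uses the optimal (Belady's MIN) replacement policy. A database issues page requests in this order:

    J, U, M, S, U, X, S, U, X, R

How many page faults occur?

7

J: miss, frames (J)
U: miss, frames (J U)
M: miss, evict J, frames (U M)
S: miss, evict M, frames (U S)
U: hit
X: miss, evict U, frames (S X)
S: hit
U: miss, evict S, frames (X U)
X: hit
R: miss, evict U, frames (X R)
Page faults: 7.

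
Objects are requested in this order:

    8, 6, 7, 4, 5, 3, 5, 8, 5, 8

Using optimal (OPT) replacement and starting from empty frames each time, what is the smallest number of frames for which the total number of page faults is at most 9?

f=1: 10 faults
f=2: 7 faults
f=3: 6 faults
f=4: 6 faults
f=5: 6 faults
f=6: 6 faults
Smallest f with faults ≤ 9 is 2.

2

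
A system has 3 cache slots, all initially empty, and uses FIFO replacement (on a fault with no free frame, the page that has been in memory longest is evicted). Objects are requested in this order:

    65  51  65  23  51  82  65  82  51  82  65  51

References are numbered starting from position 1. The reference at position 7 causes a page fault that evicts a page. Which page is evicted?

pos 1: 65 → miss, frames {65}
pos 2: 51 → miss, frames {65,51}
pos 3: 65 → hit
pos 4: 23 → miss, frames {65,51,23}
pos 5: 51 → hit
pos 6: 82 → miss, evict 65, frames {51,23,82}
pos 7: 65 → miss, evict 51, frames {23,82,65}
At position 7, page 51 is evicted.

51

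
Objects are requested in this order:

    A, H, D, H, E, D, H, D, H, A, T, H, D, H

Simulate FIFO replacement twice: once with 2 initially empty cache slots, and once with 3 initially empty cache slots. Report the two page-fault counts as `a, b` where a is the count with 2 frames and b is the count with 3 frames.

10, 8

2 frames: F F F . F . F F . F F F F . → 10 faults.
3 frames: F F F . F . . . . F F F F . → 8 faults.
8 < 10: adding a frame reduced faults, as is typical.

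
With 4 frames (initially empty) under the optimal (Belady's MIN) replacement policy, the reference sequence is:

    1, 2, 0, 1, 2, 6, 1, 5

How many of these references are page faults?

5

1 -> miss, frames {1}
2 -> miss, frames {1,2}
0 -> miss, frames {1,2,0}
1 -> hit
2 -> hit
6 -> miss, frames {1,2,0,6}
1 -> hit
5 -> miss, evict 6, frames {1,2,0,5}
Page faults: 5.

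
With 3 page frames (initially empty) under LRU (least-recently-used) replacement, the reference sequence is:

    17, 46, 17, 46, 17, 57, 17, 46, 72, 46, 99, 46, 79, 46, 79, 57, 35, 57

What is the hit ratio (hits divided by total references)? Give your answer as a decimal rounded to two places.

17: fault, frames (17)
46: fault, frames (17 46)
17: hit
46: hit
17: hit
57: fault, frames (46 17 57)
17: hit
46: hit
72: fault, evict 57, frames (17 46 72)
46: hit
99: fault, evict 17, frames (72 46 99)
46: hit
79: fault, evict 72, frames (99 46 79)
46: hit
79: hit
57: fault, evict 99, frames (46 79 57)
35: fault, evict 46, frames (79 57 35)
57: hit
Hits: 10 of 18 references → 10/18 = 0.5556.

0.56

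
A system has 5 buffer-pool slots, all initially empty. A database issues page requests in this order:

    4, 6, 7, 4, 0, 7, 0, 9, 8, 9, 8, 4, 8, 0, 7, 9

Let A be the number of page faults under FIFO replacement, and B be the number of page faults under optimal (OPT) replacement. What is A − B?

1

Under FIFO: F F F . F . . F F . . F . . . . → 7 faults.
Under OPT: F F F . F . . F F . . . . . . . → 6 faults.
A − B = 7 − 6 = 1.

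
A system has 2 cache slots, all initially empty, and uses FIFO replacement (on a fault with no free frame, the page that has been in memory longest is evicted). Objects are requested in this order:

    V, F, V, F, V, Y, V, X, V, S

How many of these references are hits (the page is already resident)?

V -> fault, frames (V)
F -> fault, frames (V F)
V -> hit
F -> hit
V -> hit
Y -> fault, evict V, frames (F Y)
V -> fault, evict F, frames (Y V)
X -> fault, evict Y, frames (V X)
V -> hit
S -> fault, evict V, frames (X S)
Hits: 4.

4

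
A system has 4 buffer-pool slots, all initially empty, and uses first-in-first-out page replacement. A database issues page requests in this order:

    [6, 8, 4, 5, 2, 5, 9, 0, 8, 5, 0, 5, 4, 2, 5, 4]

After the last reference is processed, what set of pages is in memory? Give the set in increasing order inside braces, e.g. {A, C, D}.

{2, 4, 5, 8}

6: miss, frames [6]
8: miss, frames [6, 8]
4: miss, frames [6, 8, 4]
5: miss, frames [6, 8, 4, 5]
2: miss, evict 6, frames [8, 4, 5, 2]
5: hit
9: miss, evict 8, frames [4, 5, 2, 9]
0: miss, evict 4, frames [5, 2, 9, 0]
8: miss, evict 5, frames [2, 9, 0, 8]
5: miss, evict 2, frames [9, 0, 8, 5]
0: hit
5: hit
4: miss, evict 9, frames [0, 8, 5, 4]
2: miss, evict 0, frames [8, 5, 4, 2]
5: hit
4: hit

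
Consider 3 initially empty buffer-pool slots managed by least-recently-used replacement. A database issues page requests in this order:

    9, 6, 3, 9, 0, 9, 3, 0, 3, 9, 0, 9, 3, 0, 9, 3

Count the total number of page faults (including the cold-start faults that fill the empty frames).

4

9 -> fault, frames [9]
6 -> fault, frames [9, 6]
3 -> fault, frames [9, 6, 3]
9 -> hit
0 -> fault, evict 6, frames [3, 9, 0]
9 -> hit
3 -> hit
0 -> hit
3 -> hit
9 -> hit
0 -> hit
9 -> hit
3 -> hit
0 -> hit
9 -> hit
3 -> hit
Page faults: 4.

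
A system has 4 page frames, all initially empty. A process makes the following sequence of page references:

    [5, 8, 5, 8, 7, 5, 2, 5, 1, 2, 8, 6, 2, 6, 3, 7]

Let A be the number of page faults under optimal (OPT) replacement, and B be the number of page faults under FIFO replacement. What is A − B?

-1

Under OPT: F F . . F . F . F . . F . . F . → 7 faults.
Under FIFO: F F . . F . F . F . . F . . F F → 8 faults.
A − B = 7 − 8 = -1.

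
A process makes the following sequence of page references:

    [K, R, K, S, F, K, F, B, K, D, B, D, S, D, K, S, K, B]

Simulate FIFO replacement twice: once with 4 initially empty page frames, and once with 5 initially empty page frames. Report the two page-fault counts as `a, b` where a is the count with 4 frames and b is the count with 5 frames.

4 frames: F F . F F . . F F F . . F . . . . . → 8 faults.
5 frames: F F . F F . . F . F . . . . F . . . → 7 faults.
7 < 8: adding a frame reduced faults, as is typical.

8, 7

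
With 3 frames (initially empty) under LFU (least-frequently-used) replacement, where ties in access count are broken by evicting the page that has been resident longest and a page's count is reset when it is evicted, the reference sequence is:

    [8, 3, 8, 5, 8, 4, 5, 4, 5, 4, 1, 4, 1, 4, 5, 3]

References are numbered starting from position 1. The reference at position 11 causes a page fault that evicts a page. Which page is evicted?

pos 1: 8 → fault, frames (8)
pos 2: 3 → fault, frames (8 3)
pos 3: 8 → hit
pos 4: 5 → fault, frames (8 3 5)
pos 5: 8 → hit
pos 6: 4 → fault, evict 3, frames (8 5 4)
pos 7: 5 → hit
pos 8: 4 → hit
pos 9: 5 → hit
pos 10: 4 → hit
pos 11: 1 → fault, evict 8, frames (5 4 1)
At position 11, page 8 is evicted.

8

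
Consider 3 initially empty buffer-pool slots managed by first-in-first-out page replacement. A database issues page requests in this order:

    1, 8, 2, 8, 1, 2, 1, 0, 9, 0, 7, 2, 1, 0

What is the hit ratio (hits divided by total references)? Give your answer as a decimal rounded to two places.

0.36

1 -> fault, frames (1)
8 -> fault, frames (1 8)
2 -> fault, frames (1 8 2)
8 -> hit
1 -> hit
2 -> hit
1 -> hit
0 -> fault, evict 1, frames (8 2 0)
9 -> fault, evict 8, frames (2 0 9)
0 -> hit
7 -> fault, evict 2, frames (0 9 7)
2 -> fault, evict 0, frames (9 7 2)
1 -> fault, evict 9, frames (7 2 1)
0 -> fault, evict 7, frames (2 1 0)
Hits: 5 of 14 references → 5/14 = 0.3571.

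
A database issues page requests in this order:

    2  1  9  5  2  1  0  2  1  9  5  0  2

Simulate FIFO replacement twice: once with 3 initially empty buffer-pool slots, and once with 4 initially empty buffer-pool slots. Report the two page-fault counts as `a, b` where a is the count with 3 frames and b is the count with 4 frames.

3 frames: F F F F F F F . . F F . F → 10 faults.
4 frames: F F F F . . F F F F F F F → 11 faults.
11 > 10: adding a frame increased faults — Belady's anomaly.

10, 11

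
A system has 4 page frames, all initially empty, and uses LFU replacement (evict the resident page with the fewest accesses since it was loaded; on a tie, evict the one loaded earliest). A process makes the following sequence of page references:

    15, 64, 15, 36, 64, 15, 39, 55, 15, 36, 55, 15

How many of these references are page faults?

15 -> miss, frames {15}
64 -> miss, frames {15,64}
15 -> hit
36 -> miss, frames {15,64,36}
64 -> hit
15 -> hit
39 -> miss, frames {15,64,36,39}
55 -> miss, evict 36, frames {15,64,39,55}
15 -> hit
36 -> miss, evict 39, frames {15,64,55,36}
55 -> hit
15 -> hit
Page faults: 6.

6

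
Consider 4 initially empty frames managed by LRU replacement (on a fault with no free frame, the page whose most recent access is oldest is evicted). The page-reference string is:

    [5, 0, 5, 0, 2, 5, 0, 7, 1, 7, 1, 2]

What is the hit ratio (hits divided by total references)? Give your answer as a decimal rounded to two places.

0.50

5: miss, frames {5}
0: miss, frames {5,0}
5: hit
0: hit
2: miss, frames {5,0,2}
5: hit
0: hit
7: miss, frames {2,5,0,7}
1: miss, evict 2, frames {5,0,7,1}
7: hit
1: hit
2: miss, evict 5, frames {0,7,1,2}
Hits: 6 of 12 references → 6/12 = 0.5000.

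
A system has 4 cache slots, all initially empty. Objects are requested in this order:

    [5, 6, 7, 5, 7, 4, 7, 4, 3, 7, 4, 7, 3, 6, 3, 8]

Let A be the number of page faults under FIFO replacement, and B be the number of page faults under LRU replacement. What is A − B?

-1

Under FIFO: F F F . . F . . F . . . . . . F → 6 faults.
Under LRU: F F F . . F . . F . . . . F . F → 7 faults.
A − B = 6 − 7 = -1.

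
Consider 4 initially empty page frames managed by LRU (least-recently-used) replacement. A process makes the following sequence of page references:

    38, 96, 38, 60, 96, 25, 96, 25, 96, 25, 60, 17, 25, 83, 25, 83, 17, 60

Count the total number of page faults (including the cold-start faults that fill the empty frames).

6

38: miss, frames (38)
96: miss, frames (38 96)
38: hit
60: miss, frames (96 38 60)
96: hit
25: miss, frames (38 60 96 25)
96: hit
25: hit
96: hit
25: hit
60: hit
17: miss, evict 38, frames (96 25 60 17)
25: hit
83: miss, evict 96, frames (60 17 25 83)
25: hit
83: hit
17: hit
60: hit
Page faults: 6.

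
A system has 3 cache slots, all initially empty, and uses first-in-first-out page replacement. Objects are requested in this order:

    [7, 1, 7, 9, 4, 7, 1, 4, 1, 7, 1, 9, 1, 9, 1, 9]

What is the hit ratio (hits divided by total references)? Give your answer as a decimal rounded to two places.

7 -> fault, frames [7]
1 -> fault, frames [7, 1]
7 -> hit
9 -> fault, frames [7, 1, 9]
4 -> fault, evict 7, frames [1, 9, 4]
7 -> fault, evict 1, frames [9, 4, 7]
1 -> fault, evict 9, frames [4, 7, 1]
4 -> hit
1 -> hit
7 -> hit
1 -> hit
9 -> fault, evict 4, frames [7, 1, 9]
1 -> hit
9 -> hit
1 -> hit
9 -> hit
Hits: 9 of 16 references → 9/16 = 0.5625.

0.56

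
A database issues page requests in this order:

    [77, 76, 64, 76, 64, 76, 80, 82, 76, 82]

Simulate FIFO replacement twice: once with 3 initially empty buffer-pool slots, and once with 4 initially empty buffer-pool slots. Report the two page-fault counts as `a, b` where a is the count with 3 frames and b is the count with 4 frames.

6, 5

3 frames: F F F . . . F F F . → 6 faults.
4 frames: F F F . . . F F . . → 5 faults.
5 < 6: adding a frame reduced faults, as is typical.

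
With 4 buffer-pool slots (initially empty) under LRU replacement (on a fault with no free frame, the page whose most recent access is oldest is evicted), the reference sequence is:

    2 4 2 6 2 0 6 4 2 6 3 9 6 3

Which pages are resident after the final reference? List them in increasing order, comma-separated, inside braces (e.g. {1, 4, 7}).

{2, 3, 6, 9}

2: miss, frames [2]
4: miss, frames [2, 4]
2: hit
6: miss, frames [4, 2, 6]
2: hit
0: miss, frames [4, 6, 2, 0]
6: hit
4: hit
2: hit
6: hit
3: miss, evict 0, frames [4, 2, 6, 3]
9: miss, evict 4, frames [2, 6, 3, 9]
6: hit
3: hit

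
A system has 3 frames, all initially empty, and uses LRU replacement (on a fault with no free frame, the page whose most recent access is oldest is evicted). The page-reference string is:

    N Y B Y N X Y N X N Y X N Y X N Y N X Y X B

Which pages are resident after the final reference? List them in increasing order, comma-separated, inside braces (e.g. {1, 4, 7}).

{B, X, Y}

N → fault, frames (N)
Y → fault, frames (N Y)
B → fault, frames (N Y B)
Y → hit
N → hit
X → fault, evict B, frames (Y N X)
Y → hit
N → hit
X → hit
N → hit
Y → hit
X → hit
N → hit
Y → hit
X → hit
N → hit
Y → hit
N → hit
X → hit
Y → hit
X → hit
B → fault, evict N, frames (Y X B)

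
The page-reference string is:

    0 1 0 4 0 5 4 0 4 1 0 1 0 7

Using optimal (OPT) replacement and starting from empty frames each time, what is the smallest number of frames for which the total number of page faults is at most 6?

3

f=1: 14 faults
f=2: 7 faults
f=3: 6 faults
f=4: 5 faults
f=5: 5 faults
Smallest f with faults ≤ 6 is 3.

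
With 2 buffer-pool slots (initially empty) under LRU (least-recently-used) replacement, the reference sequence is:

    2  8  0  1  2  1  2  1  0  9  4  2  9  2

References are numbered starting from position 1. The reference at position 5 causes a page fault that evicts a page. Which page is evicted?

pos 1: 2: fault, frames {2}
pos 2: 8: fault, frames {2,8}
pos 3: 0: fault, evict 2, frames {8,0}
pos 4: 1: fault, evict 8, frames {0,1}
pos 5: 2: fault, evict 0, frames {1,2}
At position 5, page 0 is evicted.

0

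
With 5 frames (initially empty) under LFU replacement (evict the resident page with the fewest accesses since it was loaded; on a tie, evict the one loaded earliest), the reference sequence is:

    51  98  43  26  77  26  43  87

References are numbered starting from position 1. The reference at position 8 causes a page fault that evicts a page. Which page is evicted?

51

pos 1: 51: miss, frames (51)
pos 2: 98: miss, frames (51 98)
pos 3: 43: miss, frames (51 98 43)
pos 4: 26: miss, frames (51 98 43 26)
pos 5: 77: miss, frames (51 98 43 26 77)
pos 6: 26: hit
pos 7: 43: hit
pos 8: 87: miss, evict 51, frames (98 43 26 77 87)
At position 8, page 51 is evicted.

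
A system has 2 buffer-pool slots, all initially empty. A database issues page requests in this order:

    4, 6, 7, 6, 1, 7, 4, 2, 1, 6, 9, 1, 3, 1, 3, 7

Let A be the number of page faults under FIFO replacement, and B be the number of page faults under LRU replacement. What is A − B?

Under FIFO: F F F . F . F F F F F F F . . F → 12 faults.
Under LRU: F F F . F F F F F F F F F . . F → 13 faults.
A − B = 12 − 13 = -1.

-1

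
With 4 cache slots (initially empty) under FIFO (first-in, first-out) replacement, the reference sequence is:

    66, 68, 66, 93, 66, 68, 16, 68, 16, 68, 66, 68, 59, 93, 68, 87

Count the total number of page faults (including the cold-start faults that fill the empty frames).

66: fault, frames [66]
68: fault, frames [66, 68]
66: hit
93: fault, frames [66, 68, 93]
66: hit
68: hit
16: fault, frames [66, 68, 93, 16]
68: hit
16: hit
68: hit
66: hit
68: hit
59: fault, evict 66, frames [68, 93, 16, 59]
93: hit
68: hit
87: fault, evict 68, frames [93, 16, 59, 87]
Page faults: 6.

6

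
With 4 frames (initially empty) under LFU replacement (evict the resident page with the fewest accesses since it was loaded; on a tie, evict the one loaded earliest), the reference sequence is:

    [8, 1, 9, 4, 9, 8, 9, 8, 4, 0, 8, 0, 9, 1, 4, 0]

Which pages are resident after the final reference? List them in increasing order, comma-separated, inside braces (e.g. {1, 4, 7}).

8 → fault, frames {8}
1 → fault, frames {8,1}
9 → fault, frames {8,1,9}
4 → fault, frames {8,1,9,4}
9 → hit
8 → hit
9 → hit
8 → hit
4 → hit
0 → fault, evict 1, frames {8,9,4,0}
8 → hit
0 → hit
9 → hit
1 → fault, evict 4, frames {8,9,0,1}
4 → fault, evict 1, frames {8,9,0,4}
0 → hit

{0, 4, 8, 9}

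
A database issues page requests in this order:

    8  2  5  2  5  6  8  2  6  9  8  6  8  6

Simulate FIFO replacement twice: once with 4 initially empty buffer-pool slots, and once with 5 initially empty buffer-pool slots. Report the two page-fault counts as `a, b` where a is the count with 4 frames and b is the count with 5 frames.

6, 5

4 frames: F F F . . F . . . F F . . . → 6 faults.
5 frames: F F F . . F . . . F . . . . → 5 faults.
5 < 6: adding a frame reduced faults, as is typical.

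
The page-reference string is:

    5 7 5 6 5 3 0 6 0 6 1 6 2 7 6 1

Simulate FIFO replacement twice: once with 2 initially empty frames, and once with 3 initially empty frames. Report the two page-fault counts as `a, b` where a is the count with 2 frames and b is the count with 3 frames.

12, 10

2 frames: F F . F F F F F . . F . F F F F → 12 faults.
3 frames: F F . F . F F . . . F F F F . F → 10 faults.
10 < 12: adding a frame reduced faults, as is typical.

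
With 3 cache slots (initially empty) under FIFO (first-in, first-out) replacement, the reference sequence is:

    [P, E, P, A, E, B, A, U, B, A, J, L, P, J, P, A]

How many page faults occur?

9

P: fault, frames {P}
E: fault, frames {P,E}
P: hit
A: fault, frames {P,E,A}
E: hit
B: fault, evict P, frames {E,A,B}
A: hit
U: fault, evict E, frames {A,B,U}
B: hit
A: hit
J: fault, evict A, frames {B,U,J}
L: fault, evict B, frames {U,J,L}
P: fault, evict U, frames {J,L,P}
J: hit
P: hit
A: fault, evict J, frames {L,P,A}
Page faults: 9.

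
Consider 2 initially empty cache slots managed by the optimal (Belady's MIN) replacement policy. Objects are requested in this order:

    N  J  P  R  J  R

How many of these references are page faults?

4

N -> fault, frames {N}
J -> fault, frames {N,J}
P -> fault, evict N, frames {J,P}
R -> fault, evict P, frames {J,R}
J -> hit
R -> hit
Page faults: 4.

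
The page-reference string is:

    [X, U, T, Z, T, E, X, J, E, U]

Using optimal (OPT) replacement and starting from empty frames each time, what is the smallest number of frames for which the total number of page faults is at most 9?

2

f=1: 10 faults
f=2: 8 faults
f=3: 7 faults
f=4: 6 faults
f=5: 6 faults
f=6: 6 faults
Smallest f with faults ≤ 9 is 2.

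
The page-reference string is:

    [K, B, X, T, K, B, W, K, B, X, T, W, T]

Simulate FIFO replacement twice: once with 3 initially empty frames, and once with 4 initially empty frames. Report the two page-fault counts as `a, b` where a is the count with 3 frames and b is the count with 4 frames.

3 frames: F F F F F F F . . F F . . → 9 faults.
4 frames: F F F F . . F F F F F F . → 10 faults.
10 > 9: adding a frame increased faults — Belady's anomaly.

9, 10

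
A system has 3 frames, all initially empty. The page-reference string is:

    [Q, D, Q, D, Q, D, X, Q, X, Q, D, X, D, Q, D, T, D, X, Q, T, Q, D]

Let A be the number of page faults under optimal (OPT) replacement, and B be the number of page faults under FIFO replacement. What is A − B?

Under OPT: F F . . . . F . . . . . . . . F . . F . . . → 5 faults.
Under FIFO: F F . . . . F . . . . . . . . F . . F . . F → 6 faults.
A − B = 5 − 6 = -1.

-1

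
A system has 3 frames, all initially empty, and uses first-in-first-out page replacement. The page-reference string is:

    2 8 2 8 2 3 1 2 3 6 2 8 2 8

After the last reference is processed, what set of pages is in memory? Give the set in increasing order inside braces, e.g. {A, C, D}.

{2, 6, 8}

2: miss, frames [2]
8: miss, frames [2, 8]
2: hit
8: hit
2: hit
3: miss, frames [2, 8, 3]
1: miss, evict 2, frames [8, 3, 1]
2: miss, evict 8, frames [3, 1, 2]
3: hit
6: miss, evict 3, frames [1, 2, 6]
2: hit
8: miss, evict 1, frames [2, 6, 8]
2: hit
8: hit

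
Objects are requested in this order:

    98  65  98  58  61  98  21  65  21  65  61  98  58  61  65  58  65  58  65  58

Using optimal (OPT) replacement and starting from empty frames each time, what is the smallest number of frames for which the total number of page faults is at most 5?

5

f=1: 20 faults
f=2: 10 faults
f=3: 7 faults
f=4: 6 faults
f=5: 5 faults
Smallest f with faults ≤ 5 is 5.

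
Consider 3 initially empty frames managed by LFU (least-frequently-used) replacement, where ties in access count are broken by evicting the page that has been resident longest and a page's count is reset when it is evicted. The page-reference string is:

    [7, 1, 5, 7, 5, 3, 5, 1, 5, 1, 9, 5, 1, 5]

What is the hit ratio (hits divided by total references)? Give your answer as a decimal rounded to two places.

0.57

7 → fault, frames [7]
1 → fault, frames [7, 1]
5 → fault, frames [7, 1, 5]
7 → hit
5 → hit
3 → fault, evict 1, frames [7, 5, 3]
5 → hit
1 → fault, evict 3, frames [7, 5, 1]
5 → hit
1 → hit
9 → fault, evict 7, frames [5, 1, 9]
5 → hit
1 → hit
5 → hit
Hits: 8 of 14 references → 8/14 = 0.5714.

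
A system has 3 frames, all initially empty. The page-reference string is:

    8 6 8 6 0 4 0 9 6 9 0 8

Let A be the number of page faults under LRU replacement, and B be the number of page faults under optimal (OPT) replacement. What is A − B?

1

Under LRU: F F . . F F . F F . . F → 7 faults.
Under OPT: F F . . F F . F . . . F → 6 faults.
A − B = 7 − 6 = 1.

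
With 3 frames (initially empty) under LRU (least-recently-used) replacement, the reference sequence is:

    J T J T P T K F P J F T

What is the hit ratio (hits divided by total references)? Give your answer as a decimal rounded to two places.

J → fault, frames [J]
T → fault, frames [J, T]
J → hit
T → hit
P → fault, frames [J, T, P]
T → hit
K → fault, evict J, frames [P, T, K]
F → fault, evict P, frames [T, K, F]
P → fault, evict T, frames [K, F, P]
J → fault, evict K, frames [F, P, J]
F → hit
T → fault, evict P, frames [J, F, T]
Hits: 4 of 12 references → 4/12 = 0.3333.

0.33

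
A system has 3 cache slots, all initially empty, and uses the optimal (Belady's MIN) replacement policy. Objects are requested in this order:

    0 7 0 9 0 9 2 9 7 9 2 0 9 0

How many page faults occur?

0 -> miss, frames {0}
7 -> miss, frames {0,7}
0 -> hit
9 -> miss, frames {0,7,9}
0 -> hit
9 -> hit
2 -> miss, evict 0, frames {7,9,2}
9 -> hit
7 -> hit
9 -> hit
2 -> hit
0 -> miss, evict 2, frames {7,9,0}
9 -> hit
0 -> hit
Page faults: 5.

5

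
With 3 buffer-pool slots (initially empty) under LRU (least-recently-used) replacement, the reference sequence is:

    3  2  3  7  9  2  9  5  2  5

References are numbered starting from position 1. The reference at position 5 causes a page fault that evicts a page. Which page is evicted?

pos 1: 3: fault, frames {3}
pos 2: 2: fault, frames {3,2}
pos 3: 3: hit
pos 4: 7: fault, frames {2,3,7}
pos 5: 9: fault, evict 2, frames {3,7,9}
At position 5, page 2 is evicted.

2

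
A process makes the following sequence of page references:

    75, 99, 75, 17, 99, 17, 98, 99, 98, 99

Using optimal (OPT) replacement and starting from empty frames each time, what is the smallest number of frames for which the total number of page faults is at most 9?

2

f=1: 10 faults
f=2: 4 faults
f=3: 4 faults
f=4: 4 faults
Smallest f with faults ≤ 9 is 2.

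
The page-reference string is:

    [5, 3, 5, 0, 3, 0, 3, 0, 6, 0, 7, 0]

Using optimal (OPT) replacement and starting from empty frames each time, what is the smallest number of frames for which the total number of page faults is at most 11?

f=1: 12 faults
f=2: 5 faults
f=3: 5 faults
f=4: 5 faults
f=5: 5 faults
Smallest f with faults ≤ 11 is 2.

2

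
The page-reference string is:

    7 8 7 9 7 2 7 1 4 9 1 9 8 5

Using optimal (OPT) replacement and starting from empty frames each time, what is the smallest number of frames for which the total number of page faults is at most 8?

3

f=1: 14 faults
f=2: 9 faults
f=3: 8 faults
f=4: 7 faults
f=5: 7 faults
f=6: 7 faults
f=7: 7 faults
Smallest f with faults ≤ 8 is 3.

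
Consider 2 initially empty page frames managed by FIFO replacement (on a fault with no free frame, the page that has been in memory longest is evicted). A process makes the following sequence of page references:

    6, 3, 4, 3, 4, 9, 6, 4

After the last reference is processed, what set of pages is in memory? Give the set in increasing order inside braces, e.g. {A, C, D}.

{4, 6}

6 -> fault, frames (6)
3 -> fault, frames (6 3)
4 -> fault, evict 6, frames (3 4)
3 -> hit
4 -> hit
9 -> fault, evict 3, frames (4 9)
6 -> fault, evict 4, frames (9 6)
4 -> fault, evict 9, frames (6 4)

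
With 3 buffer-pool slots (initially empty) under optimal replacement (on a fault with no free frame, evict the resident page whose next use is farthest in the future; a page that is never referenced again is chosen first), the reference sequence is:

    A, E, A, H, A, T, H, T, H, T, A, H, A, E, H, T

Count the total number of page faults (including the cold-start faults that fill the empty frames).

5

A: fault, frames {A}
E: fault, frames {A,E}
A: hit
H: fault, frames {A,E,H}
A: hit
T: fault, evict E, frames {A,H,T}
H: hit
T: hit
H: hit
T: hit
A: hit
H: hit
A: hit
E: fault, evict A, frames {H,T,E}
H: hit
T: hit
Page faults: 5.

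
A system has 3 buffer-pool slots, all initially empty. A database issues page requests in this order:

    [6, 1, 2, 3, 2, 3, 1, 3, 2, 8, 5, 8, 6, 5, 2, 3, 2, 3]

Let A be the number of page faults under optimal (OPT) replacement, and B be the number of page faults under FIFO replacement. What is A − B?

-1

Under OPT: F F F F . . . . . F F . F . . F . . → 8 faults.
Under FIFO: F F F F . . . . . F F . F . F F . . → 9 faults.
A − B = 8 − 9 = -1.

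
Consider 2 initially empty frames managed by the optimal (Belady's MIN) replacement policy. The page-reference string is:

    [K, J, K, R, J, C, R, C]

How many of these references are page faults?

4

K -> fault, frames (K)
J -> fault, frames (K J)
K -> hit
R -> fault, evict K, frames (J R)
J -> hit
C -> fault, evict J, frames (R C)
R -> hit
C -> hit
Page faults: 4.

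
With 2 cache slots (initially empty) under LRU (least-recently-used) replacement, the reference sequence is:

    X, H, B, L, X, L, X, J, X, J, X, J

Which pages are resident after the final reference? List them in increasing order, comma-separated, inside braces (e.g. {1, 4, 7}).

X → miss, frames (X)
H → miss, frames (X H)
B → miss, evict X, frames (H B)
L → miss, evict H, frames (B L)
X → miss, evict B, frames (L X)
L → hit
X → hit
J → miss, evict L, frames (X J)
X → hit
J → hit
X → hit
J → hit

{J, X}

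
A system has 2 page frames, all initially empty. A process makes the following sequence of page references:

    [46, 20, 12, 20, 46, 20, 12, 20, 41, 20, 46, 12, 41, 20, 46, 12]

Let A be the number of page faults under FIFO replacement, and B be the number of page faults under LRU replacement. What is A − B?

Under FIFO: F F F . F F F . F F F F F F F F → 14 faults.
Under LRU: F F F . F . F . F . F F F F F F → 12 faults.
A − B = 14 − 12 = 2.

2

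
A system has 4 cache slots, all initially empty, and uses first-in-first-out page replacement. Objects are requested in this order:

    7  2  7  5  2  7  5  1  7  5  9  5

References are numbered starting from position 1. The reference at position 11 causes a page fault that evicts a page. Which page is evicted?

pos 1: 7 → miss, frames [7]
pos 2: 2 → miss, frames [7, 2]
pos 3: 7 → hit
pos 4: 5 → miss, frames [7, 2, 5]
pos 5: 2 → hit
pos 6: 7 → hit
pos 7: 5 → hit
pos 8: 1 → miss, frames [7, 2, 5, 1]
pos 9: 7 → hit
pos 10: 5 → hit
pos 11: 9 → miss, evict 7, frames [2, 5, 1, 9]
At position 11, page 7 is evicted.

7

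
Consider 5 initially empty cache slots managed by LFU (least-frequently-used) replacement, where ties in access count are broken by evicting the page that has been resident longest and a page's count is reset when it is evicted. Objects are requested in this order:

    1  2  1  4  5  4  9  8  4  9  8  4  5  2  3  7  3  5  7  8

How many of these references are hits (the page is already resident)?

1 -> fault, frames (1)
2 -> fault, frames (1 2)
1 -> hit
4 -> fault, frames (1 2 4)
5 -> fault, frames (1 2 4 5)
4 -> hit
9 -> fault, frames (1 2 4 5 9)
8 -> fault, evict 2, frames (1 4 5 9 8)
4 -> hit
9 -> hit
8 -> hit
4 -> hit
5 -> hit
2 -> fault, evict 1, frames (4 5 9 8 2)
3 -> fault, evict 2, frames (4 5 9 8 3)
7 -> fault, evict 3, frames (4 5 9 8 7)
3 -> fault, evict 7, frames (4 5 9 8 3)
5 -> hit
7 -> fault, evict 3, frames (4 5 9 8 7)
8 -> hit
Hits: 9.

9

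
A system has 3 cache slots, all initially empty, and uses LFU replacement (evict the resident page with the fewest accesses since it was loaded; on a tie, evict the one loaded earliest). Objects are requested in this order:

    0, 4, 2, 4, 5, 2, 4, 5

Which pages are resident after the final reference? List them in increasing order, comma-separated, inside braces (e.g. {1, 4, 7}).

0: fault, frames [0]
4: fault, frames [0, 4]
2: fault, frames [0, 4, 2]
4: hit
5: fault, evict 0, frames [4, 2, 5]
2: hit
4: hit
5: hit

{2, 4, 5}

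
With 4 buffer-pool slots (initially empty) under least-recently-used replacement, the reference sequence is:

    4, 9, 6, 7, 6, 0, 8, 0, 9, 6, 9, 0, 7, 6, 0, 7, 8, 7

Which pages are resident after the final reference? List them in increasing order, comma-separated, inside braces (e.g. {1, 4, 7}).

{0, 6, 7, 8}

4: fault, frames {4}
9: fault, frames {4,9}
6: fault, frames {4,9,6}
7: fault, frames {4,9,6,7}
6: hit
0: fault, evict 4, frames {9,7,6,0}
8: fault, evict 9, frames {7,6,0,8}
0: hit
9: fault, evict 7, frames {6,8,0,9}
6: hit
9: hit
0: hit
7: fault, evict 8, frames {6,9,0,7}
6: hit
0: hit
7: hit
8: fault, evict 9, frames {6,0,7,8}
7: hit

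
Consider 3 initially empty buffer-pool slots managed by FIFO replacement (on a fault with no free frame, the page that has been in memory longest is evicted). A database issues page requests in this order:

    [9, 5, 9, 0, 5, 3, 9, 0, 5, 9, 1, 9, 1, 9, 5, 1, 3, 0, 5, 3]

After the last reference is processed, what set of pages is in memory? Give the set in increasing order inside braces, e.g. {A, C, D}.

{0, 3, 5}

9 -> fault, frames (9)
5 -> fault, frames (9 5)
9 -> hit
0 -> fault, frames (9 5 0)
5 -> hit
3 -> fault, evict 9, frames (5 0 3)
9 -> fault, evict 5, frames (0 3 9)
0 -> hit
5 -> fault, evict 0, frames (3 9 5)
9 -> hit
1 -> fault, evict 3, frames (9 5 1)
9 -> hit
1 -> hit
9 -> hit
5 -> hit
1 -> hit
3 -> fault, evict 9, frames (5 1 3)
0 -> fault, evict 5, frames (1 3 0)
5 -> fault, evict 1, frames (3 0 5)
3 -> hit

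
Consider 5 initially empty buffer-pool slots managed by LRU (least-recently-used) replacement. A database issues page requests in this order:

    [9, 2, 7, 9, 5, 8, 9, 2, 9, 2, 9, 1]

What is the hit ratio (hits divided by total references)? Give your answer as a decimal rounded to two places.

0.50

9 → fault, frames {9}
2 → fault, frames {9,2}
7 → fault, frames {9,2,7}
9 → hit
5 → fault, frames {2,7,9,5}
8 → fault, frames {2,7,9,5,8}
9 → hit
2 → hit
9 → hit
2 → hit
9 → hit
1 → fault, evict 7, frames {5,8,2,9,1}
Hits: 6 of 12 references → 6/12 = 0.5000.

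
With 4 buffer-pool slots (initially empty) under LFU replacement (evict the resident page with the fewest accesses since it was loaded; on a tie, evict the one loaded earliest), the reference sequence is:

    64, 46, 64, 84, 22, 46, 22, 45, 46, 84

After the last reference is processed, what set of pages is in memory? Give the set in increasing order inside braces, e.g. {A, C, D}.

{22, 46, 64, 84}

64 -> fault, frames {64}
46 -> fault, frames {64,46}
64 -> hit
84 -> fault, frames {64,46,84}
22 -> fault, frames {64,46,84,22}
46 -> hit
22 -> hit
45 -> fault, evict 84, frames {64,46,22,45}
46 -> hit
84 -> fault, evict 45, frames {64,46,22,84}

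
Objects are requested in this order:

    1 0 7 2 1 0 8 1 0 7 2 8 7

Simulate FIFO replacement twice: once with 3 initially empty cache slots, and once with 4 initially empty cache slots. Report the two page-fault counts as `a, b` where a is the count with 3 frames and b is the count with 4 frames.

3 frames: F F F F F F F . . F F . . → 9 faults.
4 frames: F F F F . . F F F F F F . → 10 faults.
10 > 9: adding a frame increased faults — Belady's anomaly.

9, 10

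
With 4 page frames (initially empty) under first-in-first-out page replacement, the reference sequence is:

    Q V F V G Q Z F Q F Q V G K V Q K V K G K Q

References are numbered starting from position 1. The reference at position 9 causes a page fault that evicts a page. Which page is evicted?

pos 1: Q -> miss, frames (Q)
pos 2: V -> miss, frames (Q V)
pos 3: F -> miss, frames (Q V F)
pos 4: V -> hit
pos 5: G -> miss, frames (Q V F G)
pos 6: Q -> hit
pos 7: Z -> miss, evict Q, frames (V F G Z)
pos 8: F -> hit
pos 9: Q -> miss, evict V, frames (F G Z Q)
At position 9, page V is evicted.

V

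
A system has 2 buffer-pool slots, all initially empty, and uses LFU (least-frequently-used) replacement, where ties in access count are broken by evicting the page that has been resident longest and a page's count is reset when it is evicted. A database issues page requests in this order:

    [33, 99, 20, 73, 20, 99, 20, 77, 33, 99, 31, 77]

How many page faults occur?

33 → miss, frames (33)
99 → miss, frames (33 99)
20 → miss, evict 33, frames (99 20)
73 → miss, evict 99, frames (20 73)
20 → hit
99 → miss, evict 73, frames (20 99)
20 → hit
77 → miss, evict 99, frames (20 77)
33 → miss, evict 77, frames (20 33)
99 → miss, evict 33, frames (20 99)
31 → miss, evict 99, frames (20 31)
77 → miss, evict 31, frames (20 77)
Page faults: 10.

10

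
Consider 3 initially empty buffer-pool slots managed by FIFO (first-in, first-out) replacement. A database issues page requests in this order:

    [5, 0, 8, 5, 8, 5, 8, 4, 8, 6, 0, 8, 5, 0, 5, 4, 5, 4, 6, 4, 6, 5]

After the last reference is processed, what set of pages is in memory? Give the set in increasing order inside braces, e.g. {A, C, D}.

{4, 5, 6}

5: fault, frames {5}
0: fault, frames {5,0}
8: fault, frames {5,0,8}
5: hit
8: hit
5: hit
8: hit
4: fault, evict 5, frames {0,8,4}
8: hit
6: fault, evict 0, frames {8,4,6}
0: fault, evict 8, frames {4,6,0}
8: fault, evict 4, frames {6,0,8}
5: fault, evict 6, frames {0,8,5}
0: hit
5: hit
4: fault, evict 0, frames {8,5,4}
5: hit
4: hit
6: fault, evict 8, frames {5,4,6}
4: hit
6: hit
5: hit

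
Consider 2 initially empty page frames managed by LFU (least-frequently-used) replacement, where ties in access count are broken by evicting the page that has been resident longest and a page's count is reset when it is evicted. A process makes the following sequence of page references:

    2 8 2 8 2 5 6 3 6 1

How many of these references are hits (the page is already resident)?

3

2 → fault, frames [2]
8 → fault, frames [2, 8]
2 → hit
8 → hit
2 → hit
5 → fault, evict 8, frames [2, 5]
6 → fault, evict 5, frames [2, 6]
3 → fault, evict 6, frames [2, 3]
6 → fault, evict 3, frames [2, 6]
1 → fault, evict 6, frames [2, 1]
Hits: 3.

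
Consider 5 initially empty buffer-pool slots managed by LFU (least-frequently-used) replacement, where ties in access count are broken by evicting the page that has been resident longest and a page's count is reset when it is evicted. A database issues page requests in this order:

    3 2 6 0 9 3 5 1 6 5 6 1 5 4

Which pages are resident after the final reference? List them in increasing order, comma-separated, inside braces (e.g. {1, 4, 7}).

3 → miss, frames (3)
2 → miss, frames (3 2)
6 → miss, frames (3 2 6)
0 → miss, frames (3 2 6 0)
9 → miss, frames (3 2 6 0 9)
3 → hit
5 → miss, evict 2, frames (3 6 0 9 5)
1 → miss, evict 6, frames (3 0 9 5 1)
6 → miss, evict 0, frames (3 9 5 1 6)
5 → hit
6 → hit
1 → hit
5 → hit
4 → miss, evict 9, frames (3 5 1 6 4)

{1, 3, 4, 5, 6}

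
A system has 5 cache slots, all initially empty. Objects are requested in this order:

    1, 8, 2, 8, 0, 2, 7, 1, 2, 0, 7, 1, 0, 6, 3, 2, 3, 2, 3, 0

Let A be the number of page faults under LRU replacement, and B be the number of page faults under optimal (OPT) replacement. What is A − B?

Under LRU: F F F . F . F . . . . . . F F F . . . . → 8 faults.
Under OPT: F F F . F . F . . . . . . F F . . . . . → 7 faults.
A − B = 8 − 7 = 1.

1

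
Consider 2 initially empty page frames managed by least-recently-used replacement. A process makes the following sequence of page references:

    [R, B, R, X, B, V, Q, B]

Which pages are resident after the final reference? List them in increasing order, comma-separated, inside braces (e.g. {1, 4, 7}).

R → miss, frames [R]
B → miss, frames [R, B]
R → hit
X → miss, evict B, frames [R, X]
B → miss, evict R, frames [X, B]
V → miss, evict X, frames [B, V]
Q → miss, evict B, frames [V, Q]
B → miss, evict V, frames [Q, B]

{B, Q}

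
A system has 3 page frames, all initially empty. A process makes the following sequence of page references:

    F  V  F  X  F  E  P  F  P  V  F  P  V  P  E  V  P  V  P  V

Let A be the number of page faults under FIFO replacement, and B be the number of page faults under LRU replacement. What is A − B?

2

Under FIFO: F F . F . F F F . F . . . . F . F . . . → 9 faults.
Under LRU: F F . F . F F . . F . . . . F . . . . . → 7 faults.
A − B = 9 − 7 = 2.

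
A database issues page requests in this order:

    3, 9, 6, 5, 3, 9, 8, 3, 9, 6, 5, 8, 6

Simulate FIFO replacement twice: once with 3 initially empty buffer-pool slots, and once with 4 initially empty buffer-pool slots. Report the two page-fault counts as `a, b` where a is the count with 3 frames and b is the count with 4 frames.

9, 10

3 frames: F F F F F F F . . F F . . → 9 faults.
4 frames: F F F F . . F F F F F F . → 10 faults.
10 > 9: adding a frame increased faults — Belady's anomaly.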